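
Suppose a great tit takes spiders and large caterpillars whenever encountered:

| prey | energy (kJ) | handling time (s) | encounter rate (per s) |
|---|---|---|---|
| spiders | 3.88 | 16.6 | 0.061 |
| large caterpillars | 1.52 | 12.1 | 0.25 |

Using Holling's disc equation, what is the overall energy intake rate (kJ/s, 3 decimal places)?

R = (0.061×3.88 + 0.25×1.52) / (1 + 0.061×16.6 + 0.25×12.1) = 0.6167/5.038 = 0.1224 kJ/s.

0.122 kJ/s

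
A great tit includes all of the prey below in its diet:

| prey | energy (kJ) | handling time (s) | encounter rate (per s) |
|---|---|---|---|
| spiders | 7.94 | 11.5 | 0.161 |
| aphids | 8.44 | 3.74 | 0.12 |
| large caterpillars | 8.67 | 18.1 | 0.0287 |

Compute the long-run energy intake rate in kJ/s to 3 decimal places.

Energy encountered per unit search time: 0.161×7.94 + 0.12×8.44 + 0.0287×8.67 = 2.54 kJ/s.
Handling time per unit search time: 0.161×11.5 + 0.12×3.74 + 0.0287×18.1 = 2.82.
Rate = 2.54/(1 + 2.82) = 0.665 kJ/s.

0.665 kJ/s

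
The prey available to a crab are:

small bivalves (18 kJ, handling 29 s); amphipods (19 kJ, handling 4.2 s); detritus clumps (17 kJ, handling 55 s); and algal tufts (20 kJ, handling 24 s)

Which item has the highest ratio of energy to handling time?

In descending order of E/h:
amphipods: 19/4.2 = 4.52 kJ/s
algal tufts: 20/24 = 0.833 kJ/s
small bivalves: 18/29 = 0.621 kJ/s
detritus clumps: 17/55 = 0.309 kJ/s

amphipods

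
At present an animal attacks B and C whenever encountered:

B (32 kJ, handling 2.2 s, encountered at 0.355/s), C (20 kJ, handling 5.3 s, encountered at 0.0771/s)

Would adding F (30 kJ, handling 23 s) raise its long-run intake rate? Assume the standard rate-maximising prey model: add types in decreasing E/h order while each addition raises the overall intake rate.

No

Current rate: (0.355×32 + 0.0771×20)/(1 + 0.355×2.2 + 0.0771×5.3) = 5.892 kJ/s.
F: E/h = 30/23 = 1.304 kJ/s.
1.304 < 5.892, so adding F would lower the average — exclude it.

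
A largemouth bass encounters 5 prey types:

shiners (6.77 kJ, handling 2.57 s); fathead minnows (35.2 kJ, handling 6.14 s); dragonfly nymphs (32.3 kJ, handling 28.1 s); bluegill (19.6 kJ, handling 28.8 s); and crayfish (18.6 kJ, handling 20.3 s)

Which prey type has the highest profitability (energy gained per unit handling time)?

In descending order of E/h:
fathead minnows: 35.2/6.14 = 5.73 kJ/s
shiners: 6.77/2.57 = 2.63 kJ/s
dragonfly nymphs: 32.3/28.1 = 1.15 kJ/s
crayfish: 18.6/20.3 = 0.916 kJ/s
bluegill: 19.6/28.8 = 0.681 kJ/s

fathead minnows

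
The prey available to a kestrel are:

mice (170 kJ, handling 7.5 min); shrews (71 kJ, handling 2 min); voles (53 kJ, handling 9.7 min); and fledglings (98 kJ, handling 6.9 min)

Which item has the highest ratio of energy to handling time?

shrews

Profitability E/h (kJ/min): mice = 170/7.5 = 22.7, shrews = 71/2 = 35.5, voles = 53/9.7 = 5.46, fledglings = 98/6.9 = 14.2.
Ranked: shrews > mice > fledglings > voles.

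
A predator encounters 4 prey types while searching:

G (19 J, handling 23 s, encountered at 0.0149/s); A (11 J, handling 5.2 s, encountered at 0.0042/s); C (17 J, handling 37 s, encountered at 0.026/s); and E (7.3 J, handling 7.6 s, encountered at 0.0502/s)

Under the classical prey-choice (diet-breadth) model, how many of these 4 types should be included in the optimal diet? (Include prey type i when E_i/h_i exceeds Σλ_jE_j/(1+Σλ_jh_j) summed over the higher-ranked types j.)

Rank by E/h (J/s): A 2.12, E 0.961, G 0.826, C 0.459. Include each in turn until the next type's E/h falls below the running intake rate.
Rate on top 1: 0.04521. E: 0.961 > 0.04521 → include.
Rate on top 2: 0.2941. G: 0.826 > 0.2941 → include.
Rate on top 3: 0.3985. C: 0.459 > 0.3985 → include.
Optimal diet: A, E, G, C — 4 of 4 types.

4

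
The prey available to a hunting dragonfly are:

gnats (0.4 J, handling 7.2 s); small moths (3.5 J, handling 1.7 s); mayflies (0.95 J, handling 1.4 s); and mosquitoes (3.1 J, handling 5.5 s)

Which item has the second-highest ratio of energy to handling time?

mayflies

In descending order of E/h:
small moths: 3.5/1.7 = 2.06 J/s
mayflies: 0.95/1.4 = 0.679 J/s
mosquitoes: 3.1/5.5 = 0.564 J/s
gnats: 0.4/7.2 = 0.0556 J/s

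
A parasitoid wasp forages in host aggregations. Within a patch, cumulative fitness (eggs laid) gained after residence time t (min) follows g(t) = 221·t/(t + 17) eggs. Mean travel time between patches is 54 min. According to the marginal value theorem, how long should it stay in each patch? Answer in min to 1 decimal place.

30.3 min

Maximise g(t)/(T+t): set derivative to zero → g'(t)(T+t) = g(t).
g'(t) = 221·17/(t + 17)². Setting 221·17/(t+17)² = 221t/[(t+17)(54+t)] gives 17(54+t) = t(t+17), so t² = 17×54 = 918.
t* = √918 = 30.3 min.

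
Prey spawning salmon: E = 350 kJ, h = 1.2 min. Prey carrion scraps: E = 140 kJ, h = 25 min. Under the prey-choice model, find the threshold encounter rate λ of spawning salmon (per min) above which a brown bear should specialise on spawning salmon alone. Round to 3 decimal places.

Drop carrion scraps once their profitability E₂/h₂ falls below the rate achievable on spawning salmon alone: E₂/h₂ = λE₁/(1 + λh₁).
Solve for λ: λE₁h₂ = E₂(1 + λh₁) → λ(E₁h₂ − E₂h₁) = E₂ → λ = E₂/(E₁h₂ − E₂h₁).
λ = 140/(350×25 − 140×1.2) = 140/8582 = 0.01631 per min.

0.016 per min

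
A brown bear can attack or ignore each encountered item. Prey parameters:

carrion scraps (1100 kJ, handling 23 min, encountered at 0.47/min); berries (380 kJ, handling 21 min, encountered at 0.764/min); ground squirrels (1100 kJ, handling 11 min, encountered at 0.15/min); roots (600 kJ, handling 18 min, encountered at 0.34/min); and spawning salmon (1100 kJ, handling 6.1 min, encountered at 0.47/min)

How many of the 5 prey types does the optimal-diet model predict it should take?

1

Rank by E/h (kJ/min): spawning salmon 180, ground squirrels 100, carrion scraps 47.8, roots 33.3, berries 18.1. Include each in turn until the next type's E/h falls below the running intake rate.
Rate on top 1: 133.7. ground squirrels: 100 < 133.7 → exclude; stop.
Optimal diet: spawning salmon — 1 of 5 types.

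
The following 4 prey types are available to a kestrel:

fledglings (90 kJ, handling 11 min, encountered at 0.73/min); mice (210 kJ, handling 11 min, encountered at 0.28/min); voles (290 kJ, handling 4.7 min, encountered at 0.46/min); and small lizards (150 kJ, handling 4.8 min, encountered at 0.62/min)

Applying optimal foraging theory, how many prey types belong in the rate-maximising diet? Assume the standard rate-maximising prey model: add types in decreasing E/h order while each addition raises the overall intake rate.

Rank by E/h (kJ/min): voles 61.7, small lizards 31.2, mice 19.1, fledglings 8.18. Include each in turn until the next type's E/h falls below the running intake rate.
Rate on top 1: 42.19. small lizards: 31.2 < 42.19 → exclude; stop.
Optimal diet: voles — 1 of 4 types.

1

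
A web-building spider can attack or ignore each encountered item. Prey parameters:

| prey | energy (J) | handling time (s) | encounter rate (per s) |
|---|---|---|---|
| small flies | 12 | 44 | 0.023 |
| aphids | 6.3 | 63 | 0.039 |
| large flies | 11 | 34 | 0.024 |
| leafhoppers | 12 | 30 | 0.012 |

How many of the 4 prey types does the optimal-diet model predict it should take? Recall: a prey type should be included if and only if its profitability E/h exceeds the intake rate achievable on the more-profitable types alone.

3

E/h in descending order: leafhoppers 0.4, large flies 0.324, small flies 0.273, aphids 0.1 J/s. The optimal diet is the largest prefix of this list for which every included type satisfies E_i/h_i > R on the types above it.
Rate on top 1: 0.1059. large flies: 0.324 > 0.1059 → include.
Rate on top 2: 0.1875. small flies: 0.273 > 0.1875 → include.
Rate on top 3: 0.2146. aphids: 0.1 < 0.2146 → exclude; stop.
Optimal diet: leafhoppers, large flies, small flies — 3 of 4 types.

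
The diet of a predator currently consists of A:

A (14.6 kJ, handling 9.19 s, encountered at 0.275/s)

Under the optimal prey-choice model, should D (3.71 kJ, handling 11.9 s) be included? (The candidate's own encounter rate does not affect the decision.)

No

Intake rate on the current diet: R = (0.275×14.6) / (1 + 0.275×9.19) = 4.015/3.527 = 1.138 kJ/s.
Profitability of D: 3.71/11.9 = 0.3118 kJ/s.
0.3118 < 1.138, so adding D would lower the average — exclude it.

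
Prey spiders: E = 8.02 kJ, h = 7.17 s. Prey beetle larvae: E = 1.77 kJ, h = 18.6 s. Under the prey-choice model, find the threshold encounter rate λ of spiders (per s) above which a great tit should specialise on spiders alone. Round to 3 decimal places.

0.013 per s

At the threshold, the rate on spiders alone equals the profitability of beetle larvae: λ·8.02/(1 + λ·7.17) = 1.77/18.6 = 0.09516.
Rearranging, λ(8.02 − 0.09516×7.17) = 0.09516, so λ = 0.09516/7.338 = 0.01297 per s.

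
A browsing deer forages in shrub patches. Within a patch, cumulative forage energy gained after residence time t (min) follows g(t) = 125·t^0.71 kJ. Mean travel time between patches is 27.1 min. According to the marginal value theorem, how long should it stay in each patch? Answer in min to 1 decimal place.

66.3 min

By the marginal value theorem, leave when the instantaneous gain rate g'(t) equals the habitat-wide average g(t)/(T + t).
g'(t) = 0.71·125·t^-0.29. Setting 0.71·125·t^-0.29 = 125·t^0.71/(27.1+t) gives 0.71(27.1+t) = t, so 0.29·t = 0.71×27.1.
t* = 0.71×27.1/0.29 = 66.35 min.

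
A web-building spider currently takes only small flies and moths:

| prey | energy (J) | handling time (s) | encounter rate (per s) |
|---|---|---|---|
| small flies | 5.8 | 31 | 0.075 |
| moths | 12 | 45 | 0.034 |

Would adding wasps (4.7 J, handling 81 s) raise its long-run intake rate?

Current rate: (0.075×5.8 + 0.034×12)/(1 + 0.075×31 + 0.034×45) = 0.1736 J/s.
Profitability of wasps: 4.7/81 = 0.05802 J/s.
0.05802 < 0.1736, so adding wasps would lower the average — exclude it.

No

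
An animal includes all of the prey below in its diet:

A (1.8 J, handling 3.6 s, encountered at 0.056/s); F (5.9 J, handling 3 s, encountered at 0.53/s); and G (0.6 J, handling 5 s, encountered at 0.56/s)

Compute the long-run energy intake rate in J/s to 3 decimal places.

Energy encountered per unit search time: 0.056×1.8 + 0.53×5.9 + 0.56×0.6 = 3.564 J/s.
Handling time per unit search time: 0.056×3.6 + 0.53×3 + 0.56×5 = 4.592.
Rate = 3.564/(1 + 4.592) = 0.6373 J/s.

0.637 J/s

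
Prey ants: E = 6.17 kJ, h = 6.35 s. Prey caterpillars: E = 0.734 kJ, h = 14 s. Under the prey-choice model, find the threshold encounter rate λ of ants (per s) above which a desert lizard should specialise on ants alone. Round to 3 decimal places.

0.009 per s

At the threshold, the rate on ants alone equals the profitability of caterpillars: λ·6.17/(1 + λ·6.35) = 0.734/14 = 0.05243.
Rearranging, λ(6.17 − 0.05243×6.35) = 0.05243, so λ = 0.05243/5.837 = 0.008982 per s.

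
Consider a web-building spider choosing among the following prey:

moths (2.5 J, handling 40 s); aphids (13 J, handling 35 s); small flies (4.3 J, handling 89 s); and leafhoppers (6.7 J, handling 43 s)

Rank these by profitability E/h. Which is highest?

In descending order of E/h:
aphids: 13/35 = 0.371 J/s
leafhoppers: 6.7/43 = 0.156 J/s
moths: 2.5/40 = 0.0625 J/s
small flies: 4.3/89 = 0.0483 J/s

aphids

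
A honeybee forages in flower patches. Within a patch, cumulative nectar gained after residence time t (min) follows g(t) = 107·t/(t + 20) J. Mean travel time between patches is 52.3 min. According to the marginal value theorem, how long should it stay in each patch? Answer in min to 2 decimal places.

32.34 min

By the marginal value theorem, leave when the instantaneous gain rate g'(t) equals the habitat-wide average g(t)/(T + t).
g'(t) = 107·20/(t + 20)². Setting 107·20/(t+20)² = 107t/[(t+20)(52.3+t)] gives 20(52.3+t) = t(t+20), so t² = 20×52.3 = 1046.
t* = √1046 = 32.34 min.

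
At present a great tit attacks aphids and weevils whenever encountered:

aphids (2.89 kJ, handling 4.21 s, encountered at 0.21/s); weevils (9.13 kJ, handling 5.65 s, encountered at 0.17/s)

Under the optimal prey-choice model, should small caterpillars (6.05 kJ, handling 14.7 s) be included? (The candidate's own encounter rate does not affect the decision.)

On aphids and weevils alone, R = ΣλE/(1+Σλh) = 2.159/2.845 = 0.759 kJ/s.
Profitability of small caterpillars: 6.05/14.7 = 0.4116 kJ/s.
Since 0.4116 < R, time spent handling small caterpillars is better spent searching.

No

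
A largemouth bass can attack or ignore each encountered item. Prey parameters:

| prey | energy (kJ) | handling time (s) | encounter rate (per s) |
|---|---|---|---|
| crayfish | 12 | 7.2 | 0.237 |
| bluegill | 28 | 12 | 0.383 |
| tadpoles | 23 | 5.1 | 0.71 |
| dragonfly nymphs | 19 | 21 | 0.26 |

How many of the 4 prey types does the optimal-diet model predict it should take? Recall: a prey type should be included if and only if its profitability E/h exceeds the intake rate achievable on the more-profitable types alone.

1

Profitabilities (E/h, kJ/s): tadpoles 4.51, bluegill 2.33, crayfish 1.67, dragonfly nymphs 0.905. Add prey in this order while the next type's profitability exceeds the intake rate on those already taken.
Rate on top 1: 3.534. bluegill: 2.33 < 3.534 → exclude; stop.
Optimal diet: tadpoles — 1 of 4 types.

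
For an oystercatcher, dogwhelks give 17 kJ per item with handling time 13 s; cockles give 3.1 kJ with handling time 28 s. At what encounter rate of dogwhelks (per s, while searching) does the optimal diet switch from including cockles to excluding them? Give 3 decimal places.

Drop cockles once their profitability E₂/h₂ falls below the rate achievable on dogwhelks alone: E₂/h₂ = λE₁/(1 + λh₁).
Solve for λ: λE₁h₂ = E₂(1 + λh₁) → λ(E₁h₂ − E₂h₁) = E₂ → λ = E₂/(E₁h₂ − E₂h₁).
λ = 3.1/(17×28 − 3.1×13) = 3.1/435.7 = 0.007115 per s.

0.007 per s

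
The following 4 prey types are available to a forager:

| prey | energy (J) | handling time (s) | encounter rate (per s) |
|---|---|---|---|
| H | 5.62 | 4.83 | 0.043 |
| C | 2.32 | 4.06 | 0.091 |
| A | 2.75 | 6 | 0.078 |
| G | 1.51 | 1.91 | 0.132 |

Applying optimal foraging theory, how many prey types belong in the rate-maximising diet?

4

Profitabilities (E/h, J/s): H 1.16, G 0.791, C 0.571, A 0.458. Add prey in this order while the next type's profitability exceeds the intake rate on those already taken.
Rate on top 1: 0.2001. G: 0.791 > 0.2001 → include.
Rate on top 2: 0.3021. C: 0.571 > 0.3021 → include.
Rate on top 3: 0.3565. A: 0.458 > 0.3565 → include.
Optimal diet: H, G, C, A — 4 of 4 types.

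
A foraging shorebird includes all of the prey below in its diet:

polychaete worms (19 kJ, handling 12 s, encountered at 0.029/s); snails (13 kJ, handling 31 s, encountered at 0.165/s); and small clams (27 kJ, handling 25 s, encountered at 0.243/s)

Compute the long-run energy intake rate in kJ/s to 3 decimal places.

0.738 kJ/s

R = (0.029×19 + 0.165×13 + 0.243×27) / (1 + 0.029×12 + 0.165×31 + 0.243×25) = 9.257/12.54 = 0.7383 kJ/s.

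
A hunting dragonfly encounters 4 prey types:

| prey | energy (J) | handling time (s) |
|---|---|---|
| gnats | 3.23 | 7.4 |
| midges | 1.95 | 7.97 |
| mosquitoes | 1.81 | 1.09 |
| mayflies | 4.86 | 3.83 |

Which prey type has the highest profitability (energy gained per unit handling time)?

In descending order of E/h:
mosquitoes: 1.81/1.09 = 1.66 J/s
mayflies: 4.86/3.83 = 1.27 J/s
gnats: 3.23/7.4 = 0.436 J/s
midges: 1.95/7.97 = 0.245 J/s

mosquitoes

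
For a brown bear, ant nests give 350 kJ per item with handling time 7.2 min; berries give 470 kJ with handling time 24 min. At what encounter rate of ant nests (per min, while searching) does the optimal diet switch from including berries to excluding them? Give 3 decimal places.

At the threshold, the rate on ant nests alone equals the profitability of berries: λ·350/(1 + λ·7.2) = 470/24 = 19.58.
Rearranging, λ(350 − 19.58×7.2) = 19.58, so λ = 19.58/209 = 0.0937 per min.

0.094 per min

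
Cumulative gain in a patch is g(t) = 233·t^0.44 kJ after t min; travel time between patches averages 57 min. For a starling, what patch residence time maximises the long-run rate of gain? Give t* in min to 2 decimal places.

44.79 min

Maximise g(t)/(T+t): set derivative to zero → g'(t)(T+t) = g(t).
g'(t) = 0.44·233·t^-0.56. Setting 0.44·233·t^-0.56 = 233·t^0.44/(57+t) gives 0.44(57+t) = t, so 0.56·t = 0.44×57.
t* = 0.44×57/0.56 = 44.79 min.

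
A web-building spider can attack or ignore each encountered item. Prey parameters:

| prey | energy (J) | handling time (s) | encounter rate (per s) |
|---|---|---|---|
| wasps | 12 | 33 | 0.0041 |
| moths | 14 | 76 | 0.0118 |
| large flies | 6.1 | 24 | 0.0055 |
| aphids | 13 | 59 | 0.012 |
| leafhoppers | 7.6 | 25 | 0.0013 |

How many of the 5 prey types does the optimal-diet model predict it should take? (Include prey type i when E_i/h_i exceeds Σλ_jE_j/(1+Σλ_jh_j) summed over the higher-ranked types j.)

E/h in descending order: wasps 0.364, leafhoppers 0.304, large flies 0.254, aphids 0.22, moths 0.184 J/s. The optimal diet is the largest prefix of this list for which every included type satisfies E_i/h_i > R on the types above it.
Rate on top 1: 0.04334. leafhoppers: 0.304 > 0.04334 → include.
Rate on top 2: 0.05059. large flies: 0.254 > 0.05059 → include.
Rate on top 3: 0.07126. aphids: 0.22 > 0.07126 → include.
Rate on top 4: 0.1238. moths: 0.184 > 0.1238 → include.
Optimal diet: wasps, leafhoppers, large flies, aphids, moths — 5 of 5 types.

5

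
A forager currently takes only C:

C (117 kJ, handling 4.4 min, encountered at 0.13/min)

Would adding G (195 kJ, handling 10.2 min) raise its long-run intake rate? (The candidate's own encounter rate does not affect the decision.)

Current rate: (0.13×117)/(1 + 0.13×4.4) = 9.676 kJ/min.
G: E/h = 195/10.2 = 19.12 kJ/min.
Since 19.12 > R, including G increases the long-run rate.

Yes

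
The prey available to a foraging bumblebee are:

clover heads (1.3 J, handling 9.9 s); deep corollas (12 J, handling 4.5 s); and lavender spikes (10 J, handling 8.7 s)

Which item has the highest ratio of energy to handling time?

deep corollas

In descending order of E/h:
deep corollas: 12/4.5 = 2.67 J/s
lavender spikes: 10/8.7 = 1.15 J/s
clover heads: 1.3/9.9 = 0.131 J/s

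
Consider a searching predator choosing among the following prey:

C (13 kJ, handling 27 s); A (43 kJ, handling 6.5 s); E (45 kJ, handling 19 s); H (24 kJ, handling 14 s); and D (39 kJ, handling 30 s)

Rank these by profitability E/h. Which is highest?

In descending order of E/h:
A: 43/6.5 = 6.62 kJ/s
E: 45/19 = 2.37 kJ/s
H: 24/14 = 1.71 kJ/s
D: 39/30 = 1.3 kJ/s
C: 13/27 = 0.481 kJ/s

A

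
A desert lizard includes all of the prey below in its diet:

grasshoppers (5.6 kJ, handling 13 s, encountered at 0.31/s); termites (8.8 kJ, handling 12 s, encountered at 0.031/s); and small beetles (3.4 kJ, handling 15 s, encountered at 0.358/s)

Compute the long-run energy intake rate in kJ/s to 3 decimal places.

0.299 kJ/s

R = Σλ_iE_i / (1 + Σλ_ih_i)
Numerator: 0.31×5.6 + 0.031×8.8 + 0.358×3.4 = 3.226
Denominator: 1 + 0.31×13 + 0.031×12 + 0.358×15 = 10.77
R = 3.226/10.77 = 0.2995 kJ/s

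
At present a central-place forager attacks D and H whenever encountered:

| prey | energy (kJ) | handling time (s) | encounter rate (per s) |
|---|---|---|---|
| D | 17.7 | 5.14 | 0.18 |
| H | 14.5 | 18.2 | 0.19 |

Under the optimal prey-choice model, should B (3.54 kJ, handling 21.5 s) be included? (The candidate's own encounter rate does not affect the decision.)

Current rate: (0.18×17.7 + 0.19×14.5)/(1 + 0.18×5.14 + 0.19×18.2) = 1.104 kJ/s.
Profitability of B: 3.54/21.5 = 0.1647 kJ/s.
Since 0.1647 < R, time spent handling B is better spent searching.

No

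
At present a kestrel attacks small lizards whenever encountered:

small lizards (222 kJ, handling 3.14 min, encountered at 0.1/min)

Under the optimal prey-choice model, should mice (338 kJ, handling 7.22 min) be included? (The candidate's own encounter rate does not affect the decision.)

Current rate: (0.1×222)/(1 + 0.1×3.14) = 16.89 kJ/min.
mice: E/h = 338/7.22 = 46.81 kJ/min.
46.81 > 16.89, so adding mice raises the average — include it.

Yes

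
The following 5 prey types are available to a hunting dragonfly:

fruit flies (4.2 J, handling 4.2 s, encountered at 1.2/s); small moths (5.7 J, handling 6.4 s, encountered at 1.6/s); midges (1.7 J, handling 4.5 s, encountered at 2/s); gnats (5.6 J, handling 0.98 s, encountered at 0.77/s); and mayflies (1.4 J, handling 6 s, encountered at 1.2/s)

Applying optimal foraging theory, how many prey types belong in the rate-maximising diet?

Profitabilities (E/h, J/s): gnats 5.71, fruit flies 1, small moths 0.891, midges 0.378, mayflies 0.233. Add prey in this order while the next type's profitability exceeds the intake rate on those already taken.
Rate on top 1: 2.458. fruit flies: 1 < 2.458 → exclude; stop.
Optimal diet: gnats — 1 of 5 types.

1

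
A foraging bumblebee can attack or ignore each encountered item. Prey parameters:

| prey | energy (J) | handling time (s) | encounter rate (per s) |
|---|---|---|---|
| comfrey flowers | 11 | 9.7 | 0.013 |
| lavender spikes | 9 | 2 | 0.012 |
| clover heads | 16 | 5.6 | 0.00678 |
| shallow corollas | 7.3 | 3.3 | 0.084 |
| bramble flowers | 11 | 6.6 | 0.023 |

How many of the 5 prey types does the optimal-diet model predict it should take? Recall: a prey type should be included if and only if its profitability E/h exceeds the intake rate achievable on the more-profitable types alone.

5

Profitabilities (E/h, J/s): lavender spikes 4.5, clover heads 2.86, shallow corollas 2.21, bramble flowers 1.67, comfrey flowers 1.13. Add prey in this order while the next type's profitability exceeds the intake rate on those already taken.
Rate on top 1: 0.1055. clover heads: 2.86 > 0.1055 → include.
Rate on top 2: 0.2038. shallow corollas: 2.21 > 0.2038 → include.
Rate on top 3: 0.6195. bramble flowers: 1.67 > 0.6195 → include.
Rate on top 4: 0.7262. comfrey flowers: 1.13 > 0.7262 → include.
Optimal diet: lavender spikes, clover heads, shallow corollas, bramble flowers, comfrey flowers — 5 of 5 types.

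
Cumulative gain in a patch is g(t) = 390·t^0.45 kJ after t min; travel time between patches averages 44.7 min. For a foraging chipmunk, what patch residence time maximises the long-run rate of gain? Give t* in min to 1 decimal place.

36.6 min

Optimal t* satisfies g'(t*) = g(t*)/(T + t*).
g'(t) = 0.45·390·t^-0.55. Setting 0.45·390·t^-0.55 = 390·t^0.45/(44.7+t) gives 0.45(44.7+t) = t, so 0.55·t = 0.45×44.7.
t* = 0.45×44.7/0.55 = 36.57 min.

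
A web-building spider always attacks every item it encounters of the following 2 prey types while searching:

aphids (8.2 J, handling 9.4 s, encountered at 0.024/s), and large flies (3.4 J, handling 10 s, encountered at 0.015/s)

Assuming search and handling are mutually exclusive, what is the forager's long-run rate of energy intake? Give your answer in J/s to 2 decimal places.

0.18 J/s

R = (0.024×8.2 + 0.015×3.4) / (1 + 0.024×9.4 + 0.015×10) = 0.2478/1.376 = 0.1801 J/s.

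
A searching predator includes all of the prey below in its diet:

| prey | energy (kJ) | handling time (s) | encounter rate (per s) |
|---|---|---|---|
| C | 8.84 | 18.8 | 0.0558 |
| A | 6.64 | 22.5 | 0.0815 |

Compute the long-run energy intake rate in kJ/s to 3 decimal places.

Energy encountered per unit search time: 0.0558×8.84 + 0.0815×6.64 = 1.034 kJ/s.
Handling time per unit search time: 0.0558×18.8 + 0.0815×22.5 = 2.883.
Rate = 1.034/(1 + 2.883) = 0.2664 kJ/s.

0.266 kJ/s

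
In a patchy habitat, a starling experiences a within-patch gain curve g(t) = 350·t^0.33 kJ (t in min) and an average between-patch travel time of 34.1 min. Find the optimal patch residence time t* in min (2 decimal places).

16.80 min

By the marginal value theorem, leave when the instantaneous gain rate g'(t) equals the habitat-wide average g(t)/(T + t).
g'(t) = 0.33·350·t^-0.67. Setting 0.33·350·t^-0.67 = 350·t^0.33/(34.1+t) gives 0.33(34.1+t) = t, so 0.67·t = 0.33×34.1.
t* = 0.33×34.1/0.67 = 16.8 min.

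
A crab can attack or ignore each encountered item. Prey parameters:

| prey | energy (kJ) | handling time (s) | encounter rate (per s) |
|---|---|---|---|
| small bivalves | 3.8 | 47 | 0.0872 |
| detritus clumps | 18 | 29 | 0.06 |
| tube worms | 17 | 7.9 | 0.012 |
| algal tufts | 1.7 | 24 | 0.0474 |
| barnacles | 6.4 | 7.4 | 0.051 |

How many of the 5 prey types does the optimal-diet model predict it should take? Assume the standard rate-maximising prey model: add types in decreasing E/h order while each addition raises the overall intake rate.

3

E/h in descending order: tube worms 2.15, barnacles 0.865, detritus clumps 0.621, small bivalves 0.0809, algal tufts 0.0708 kJ/s. The optimal diet is the largest prefix of this list for which every included type satisfies E_i/h_i > R on the types above it.
Rate on top 1: 0.1863. barnacles: 0.865 > 0.1863 → include.
Rate on top 2: 0.3603. detritus clumps: 0.621 > 0.3603 → include.
Rate on top 3: 0.5013. small bivalves: 0.0809 < 0.5013 → exclude; stop.
Optimal diet: tube worms, barnacles, detritus clumps — 3 of 5 types.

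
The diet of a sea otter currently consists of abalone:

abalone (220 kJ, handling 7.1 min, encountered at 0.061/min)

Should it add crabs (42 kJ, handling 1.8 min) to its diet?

Intake rate on the current diet: R = (0.061×220) / (1 + 0.061×7.1) = 13.42/1.433 = 9.364 kJ/min.
Profitability of crabs: 42/1.8 = 23.33 kJ/min.
Since 23.33 > R, including crabs increases the long-run rate.

Yes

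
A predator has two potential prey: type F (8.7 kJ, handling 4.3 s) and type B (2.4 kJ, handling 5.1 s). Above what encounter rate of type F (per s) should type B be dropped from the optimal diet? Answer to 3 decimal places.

The zero-one rule: include type B iff E₂/h₂ > λE₁/(1+λh₁). Equality gives the switch point.
λE₁h₂ = E₂ + λE₂h₁ ⇒ λ = E₂/(E₁h₂ − E₂h₁) = 2.4/(44.37 − 10.32) = 0.07048 per s.

0.070 per s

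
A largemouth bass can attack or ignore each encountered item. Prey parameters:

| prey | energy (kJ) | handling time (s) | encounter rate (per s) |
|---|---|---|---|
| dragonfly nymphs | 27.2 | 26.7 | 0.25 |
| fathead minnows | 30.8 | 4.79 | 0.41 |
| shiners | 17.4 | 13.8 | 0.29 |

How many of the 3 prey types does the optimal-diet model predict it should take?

Rank by E/h (kJ/s): fathead minnows 6.43, shiners 1.26, dragonfly nymphs 1.02. Include each in turn until the next type's E/h falls below the running intake rate.
Rate on top 1: 4.261. shiners: 1.26 < 4.261 → exclude; stop.
Optimal diet: fathead minnows — 1 of 3 types.

1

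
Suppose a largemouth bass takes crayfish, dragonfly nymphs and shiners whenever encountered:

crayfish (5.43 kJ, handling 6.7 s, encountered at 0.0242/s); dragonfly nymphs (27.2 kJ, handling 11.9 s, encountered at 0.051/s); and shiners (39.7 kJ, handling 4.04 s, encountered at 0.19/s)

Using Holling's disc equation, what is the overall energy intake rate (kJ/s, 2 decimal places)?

3.57 kJ/s

R = (0.0242×5.43 + 0.051×27.2 + 0.19×39.7) / (1 + 0.0242×6.7 + 0.051×11.9 + 0.19×4.04) = 9.062/2.537 = 3.572 kJ/s.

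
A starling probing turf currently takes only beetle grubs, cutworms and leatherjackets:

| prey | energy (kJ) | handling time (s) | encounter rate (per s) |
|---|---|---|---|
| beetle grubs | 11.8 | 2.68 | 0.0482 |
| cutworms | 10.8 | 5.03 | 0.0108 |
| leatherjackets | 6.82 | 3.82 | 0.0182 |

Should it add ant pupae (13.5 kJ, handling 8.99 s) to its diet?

Yes

Current rate: (0.0482×11.8 + 0.0108×10.8 + 0.0182×6.82)/(1 + 0.0482×2.68 + 0.0108×5.03 + 0.0182×3.82) = 0.6461 kJ/s.
ant pupae: E/h = 13.5/8.99 = 1.502 kJ/s.
Since 1.502 > R, including ant pupae increases the long-run rate.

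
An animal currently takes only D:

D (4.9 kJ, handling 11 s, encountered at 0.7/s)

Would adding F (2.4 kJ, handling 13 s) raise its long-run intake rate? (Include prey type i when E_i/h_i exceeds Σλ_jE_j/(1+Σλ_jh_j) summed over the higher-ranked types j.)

On D alone, R = ΣλE/(1+Σλh) = 3.43/8.7 = 0.3943 kJ/s.
Profitability of F: 2.4/13 = 0.1846 kJ/s.
Since 0.1846 < R, time spent handling F is better spent searching.

No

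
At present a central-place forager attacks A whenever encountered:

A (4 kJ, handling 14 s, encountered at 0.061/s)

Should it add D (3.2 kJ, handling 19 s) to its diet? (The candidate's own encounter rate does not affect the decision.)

Intake rate on the current diet: R = (0.061×4) / (1 + 0.061×14) = 0.244/1.854 = 0.1316 kJ/s.
D: E/h = 3.2/19 = 0.1684 kJ/s.
0.1684 > 0.1316, so adding D raises the average — include it.

Yes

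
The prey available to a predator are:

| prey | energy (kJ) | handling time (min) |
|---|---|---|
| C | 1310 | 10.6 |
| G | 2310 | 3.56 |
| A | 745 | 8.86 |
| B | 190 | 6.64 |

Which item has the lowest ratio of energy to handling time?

Profitability E/h (kJ/min): C = 1310/10.6 = 124, G = 2310/3.56 = 649, A = 745/8.86 = 84.1, B = 190/6.64 = 28.6.
Ranked: G > C > A > B.

B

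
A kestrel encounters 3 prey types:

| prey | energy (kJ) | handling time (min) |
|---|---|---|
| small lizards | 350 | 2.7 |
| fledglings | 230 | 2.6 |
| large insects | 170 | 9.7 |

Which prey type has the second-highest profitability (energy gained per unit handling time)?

In descending order of E/h:
small lizards: 350/2.7 = 130 kJ/min
fledglings: 230/2.6 = 88.5 kJ/min
large insects: 170/9.7 = 17.5 kJ/min

fledglings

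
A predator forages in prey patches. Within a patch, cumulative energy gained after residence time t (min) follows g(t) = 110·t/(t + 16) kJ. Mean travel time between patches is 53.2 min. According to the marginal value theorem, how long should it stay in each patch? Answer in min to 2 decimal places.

29.18 min

Maximise g(t)/(T+t): set derivative to zero → g'(t)(T+t) = g(t).
g'(t) = 110·16/(t + 16)². Setting 110·16/(t+16)² = 110t/[(t+16)(53.2+t)] gives 16(53.2+t) = t(t+16), so t² = 16×53.2 = 851.2.
t* = √851.2 = 29.18 min.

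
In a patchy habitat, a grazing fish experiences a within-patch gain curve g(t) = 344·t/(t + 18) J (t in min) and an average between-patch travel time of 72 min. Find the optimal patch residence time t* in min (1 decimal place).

By the marginal value theorem, leave when the instantaneous gain rate g'(t) equals the habitat-wide average g(t)/(T + t).
g'(t) = 344·18/(t + 18)². Setting 344·18/(t+18)² = 344t/[(t+18)(72+t)] gives 18(72+t) = t(t+18), so t² = 18×72 = 1296.
t* = √1296 = 36 min.

36.0 min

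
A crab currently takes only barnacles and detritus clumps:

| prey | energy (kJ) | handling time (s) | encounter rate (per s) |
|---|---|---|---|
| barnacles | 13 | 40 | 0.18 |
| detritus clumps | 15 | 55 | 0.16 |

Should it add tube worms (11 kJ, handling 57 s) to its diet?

No

Current rate: (0.18×13 + 0.16×15)/(1 + 0.18×40 + 0.16×55) = 0.2788 kJ/s.
tube worms: E/h = 11/57 = 0.193 kJ/s.
0.193 < 0.2788, so adding tube worms would lower the average — exclude it.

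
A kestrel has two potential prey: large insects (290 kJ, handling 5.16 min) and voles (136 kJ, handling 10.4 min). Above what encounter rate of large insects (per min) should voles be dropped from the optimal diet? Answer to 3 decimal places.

0.059 per min

Drop voles once their profitability E₂/h₂ falls below the rate achievable on large insects alone: E₂/h₂ = λE₁/(1 + λh₁).
Solve for λ: λE₁h₂ = E₂(1 + λh₁) → λ(E₁h₂ − E₂h₁) = E₂ → λ = E₂/(E₁h₂ − E₂h₁).
λ = 136/(290×10.4 − 136×5.16) = 136/2314 = 0.05877 per min.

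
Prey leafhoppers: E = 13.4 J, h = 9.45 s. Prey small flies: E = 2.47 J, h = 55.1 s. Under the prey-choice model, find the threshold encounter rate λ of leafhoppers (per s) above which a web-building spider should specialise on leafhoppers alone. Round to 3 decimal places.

0.003 per s

At the threshold, the rate on leafhoppers alone equals the profitability of small flies: λ·13.4/(1 + λ·9.45) = 2.47/55.1 = 0.04483.
Rearranging, λ(13.4 − 0.04483×9.45) = 0.04483, so λ = 0.04483/12.98 = 0.003455 per s.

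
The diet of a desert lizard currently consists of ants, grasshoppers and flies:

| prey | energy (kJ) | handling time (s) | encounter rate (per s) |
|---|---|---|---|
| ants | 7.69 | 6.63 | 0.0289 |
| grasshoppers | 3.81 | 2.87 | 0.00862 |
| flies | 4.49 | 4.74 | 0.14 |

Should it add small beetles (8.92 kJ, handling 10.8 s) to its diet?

Yes

On ants, grasshoppers and flies alone, R = ΣλE/(1+Σλh) = 0.8837/1.88 = 0.4701 kJ/s.
Profitability of small beetles: 8.92/10.8 = 0.8259 kJ/s.
0.8259 > 0.4701, so adding small beetles raises the average — include it.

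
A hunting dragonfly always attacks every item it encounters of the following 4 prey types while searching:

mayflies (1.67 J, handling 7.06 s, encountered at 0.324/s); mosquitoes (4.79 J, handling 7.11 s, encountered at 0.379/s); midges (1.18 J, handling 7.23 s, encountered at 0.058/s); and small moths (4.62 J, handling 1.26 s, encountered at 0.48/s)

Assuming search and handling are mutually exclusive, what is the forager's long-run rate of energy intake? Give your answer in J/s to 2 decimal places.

R = Σλ_iE_i / (1 + Σλ_ih_i)
Numerator: 0.324×1.67 + 0.379×4.79 + 0.058×1.18 + 0.48×4.62 = 4.643
Denominator: 1 + 0.324×7.06 + 0.379×7.11 + 0.058×7.23 + 0.48×1.26 = 7.006
R = 4.643/7.006 = 0.6626 J/s

0.66 J/s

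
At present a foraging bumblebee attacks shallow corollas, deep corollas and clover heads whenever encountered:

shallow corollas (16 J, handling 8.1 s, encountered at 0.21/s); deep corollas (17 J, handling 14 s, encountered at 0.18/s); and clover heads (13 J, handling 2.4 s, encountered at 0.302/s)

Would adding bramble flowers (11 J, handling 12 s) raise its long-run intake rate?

On shallow corollas, deep corollas and clover heads alone, R = ΣλE/(1+Σλh) = 10.35/5.946 = 1.74 J/s.
bramble flowers: E/h = 11/12 = 0.9167 J/s.
0.9167 < 1.74, so adding bramble flowers would lower the average — exclude it.

No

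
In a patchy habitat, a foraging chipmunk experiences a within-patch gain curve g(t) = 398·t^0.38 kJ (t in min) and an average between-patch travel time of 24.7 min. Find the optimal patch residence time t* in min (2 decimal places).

Optimal t* satisfies g'(t*) = g(t*)/(T + t*).
g'(t) = 0.38·398·t^-0.62. Setting 0.38·398·t^-0.62 = 398·t^0.38/(24.7+t) gives 0.38(24.7+t) = t, so 0.62·t = 0.38×24.7.
t* = 0.38×24.7/0.62 = 15.14 min.

15.14 min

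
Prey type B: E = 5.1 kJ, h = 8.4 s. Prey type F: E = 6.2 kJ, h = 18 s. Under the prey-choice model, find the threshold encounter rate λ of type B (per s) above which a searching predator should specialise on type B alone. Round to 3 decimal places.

The zero-one rule: include type F iff E₂/h₂ > λE₁/(1+λh₁). Equality gives the switch point.
λE₁h₂ = E₂ + λE₂h₁ ⇒ λ = E₂/(E₁h₂ − E₂h₁) = 6.2/(91.8 − 52.08) = 0.1561 per s.

0.156 per s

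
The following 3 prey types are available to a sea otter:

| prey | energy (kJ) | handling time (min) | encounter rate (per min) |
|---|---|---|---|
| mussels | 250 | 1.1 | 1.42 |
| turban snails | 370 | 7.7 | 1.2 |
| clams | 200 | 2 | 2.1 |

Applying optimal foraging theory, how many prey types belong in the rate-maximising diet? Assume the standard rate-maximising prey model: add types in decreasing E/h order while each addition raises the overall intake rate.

1

E/h in descending order: mussels 227, clams 100, turban snails 48.1 kJ/min. The optimal diet is the largest prefix of this list for which every included type satisfies E_i/h_i > R on the types above it.
Rate on top 1: 138.6. clams: 100 < 138.6 → exclude; stop.
Optimal diet: mussels — 1 of 3 types.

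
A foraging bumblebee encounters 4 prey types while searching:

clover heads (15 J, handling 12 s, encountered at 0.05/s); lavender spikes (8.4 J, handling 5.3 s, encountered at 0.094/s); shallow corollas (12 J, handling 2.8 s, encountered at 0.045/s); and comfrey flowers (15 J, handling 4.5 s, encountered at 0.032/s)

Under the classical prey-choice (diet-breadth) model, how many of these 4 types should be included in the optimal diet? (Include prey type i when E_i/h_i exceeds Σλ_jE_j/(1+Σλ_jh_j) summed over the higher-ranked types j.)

4

Profitabilities (E/h, J/s): shallow corollas 4.29, comfrey flowers 3.33, lavender spikes 1.58, clover heads 1.25. Add prey in this order while the next type's profitability exceeds the intake rate on those already taken.
Rate on top 1: 0.4796. comfrey flowers: 3.33 > 0.4796 → include.
Rate on top 2: 0.8031. lavender spikes: 1.58 > 0.8031 → include.
Rate on top 3: 1.023. clover heads: 1.25 > 1.023 → include.
Optimal diet: shallow corollas, comfrey flowers, lavender spikes, clover heads — 4 of 4 types.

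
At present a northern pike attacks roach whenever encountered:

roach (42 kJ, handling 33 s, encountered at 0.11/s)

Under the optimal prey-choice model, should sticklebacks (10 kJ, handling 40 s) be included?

Intake rate on the current diet: R = (0.11×42) / (1 + 0.11×33) = 4.62/4.63 = 0.9978 kJ/s.
Profitability of sticklebacks: 10/40 = 0.25 kJ/s.
0.25 < 0.9978, so adding sticklebacks would lower the average — exclude it.

No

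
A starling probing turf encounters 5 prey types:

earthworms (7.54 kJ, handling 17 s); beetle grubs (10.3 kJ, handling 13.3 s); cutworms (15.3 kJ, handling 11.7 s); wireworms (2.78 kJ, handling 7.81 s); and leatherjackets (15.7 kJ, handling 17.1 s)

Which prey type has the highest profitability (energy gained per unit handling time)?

cutworms

Profitability E/h (kJ/s): earthworms = 7.54/17 = 0.444, beetle grubs = 10.3/13.3 = 0.774, cutworms = 15.3/11.7 = 1.31, wireworms = 2.78/7.81 = 0.356, leatherjackets = 15.7/17.1 = 0.918.
Ranked: cutworms > leatherjackets > beetle grubs > earthworms > wireworms.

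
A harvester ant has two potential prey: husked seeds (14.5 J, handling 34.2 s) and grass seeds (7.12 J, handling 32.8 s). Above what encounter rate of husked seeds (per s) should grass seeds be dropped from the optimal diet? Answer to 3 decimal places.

Drop grass seeds once their profitability E₂/h₂ falls below the rate achievable on husked seeds alone: E₂/h₂ = λE₁/(1 + λh₁).
Solve for λ: λE₁h₂ = E₂(1 + λh₁) → λ(E₁h₂ − E₂h₁) = E₂ → λ = E₂/(E₁h₂ − E₂h₁).
λ = 7.12/(14.5×32.8 − 7.12×34.2) = 7.12/232.1 = 0.03068 per s.

0.031 per s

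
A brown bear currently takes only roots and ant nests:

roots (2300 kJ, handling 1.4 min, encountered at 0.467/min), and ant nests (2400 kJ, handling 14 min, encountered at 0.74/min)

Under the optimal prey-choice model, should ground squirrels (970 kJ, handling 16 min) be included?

No

Current rate: (0.467×2300 + 0.74×2400)/(1 + 0.467×1.4 + 0.74×14) = 237.2 kJ/min.
ground squirrels: E/h = 970/16 = 60.62 kJ/min.
60.62 < 237.2, so adding ground squirrels would lower the average — exclude it.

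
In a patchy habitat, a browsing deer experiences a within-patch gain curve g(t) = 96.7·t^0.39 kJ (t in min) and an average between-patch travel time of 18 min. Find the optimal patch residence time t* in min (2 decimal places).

Optimal t* satisfies g'(t*) = g(t*)/(T + t*).
g'(t) = 0.39·96.7·t^-0.61. Setting 0.39·96.7·t^-0.61 = 96.7·t^0.39/(18+t) gives 0.39(18+t) = t, so 0.61·t = 0.39×18.
t* = 0.39×18/0.61 = 11.51 min.

11.51 min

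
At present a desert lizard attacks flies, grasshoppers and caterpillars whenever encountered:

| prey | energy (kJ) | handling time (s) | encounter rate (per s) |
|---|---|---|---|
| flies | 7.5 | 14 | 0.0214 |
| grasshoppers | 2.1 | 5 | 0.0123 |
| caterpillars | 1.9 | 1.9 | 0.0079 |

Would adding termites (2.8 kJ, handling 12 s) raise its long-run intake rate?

Yes

Intake rate on the current diet: R = (0.0214×7.5 + 0.0123×2.1 + 0.0079×1.9) / (1 + 0.0214×14 + 0.0123×5 + 0.0079×1.9) = 0.2013/1.376 = 0.1463 kJ/s.
termites: E/h = 2.8/12 = 0.2333 kJ/s.
0.2333 > 0.1463, so adding termites raises the average — include it.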